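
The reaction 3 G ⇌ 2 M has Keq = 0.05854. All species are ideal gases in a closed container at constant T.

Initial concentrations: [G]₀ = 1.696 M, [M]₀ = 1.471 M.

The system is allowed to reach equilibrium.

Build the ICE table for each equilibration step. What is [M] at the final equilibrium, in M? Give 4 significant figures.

Q₀ = 0.4436 vs Keq = 0.05854 ⇒ Q>K, reverse
Step 1:
                   G          M
  I            1.696      1.471
  C           0.7867    -0.5245
  E            2.483     0.9465
  solve Keq expr → x = -0.2622; check Q = 0.05854

[M]_eq = 0.9465 M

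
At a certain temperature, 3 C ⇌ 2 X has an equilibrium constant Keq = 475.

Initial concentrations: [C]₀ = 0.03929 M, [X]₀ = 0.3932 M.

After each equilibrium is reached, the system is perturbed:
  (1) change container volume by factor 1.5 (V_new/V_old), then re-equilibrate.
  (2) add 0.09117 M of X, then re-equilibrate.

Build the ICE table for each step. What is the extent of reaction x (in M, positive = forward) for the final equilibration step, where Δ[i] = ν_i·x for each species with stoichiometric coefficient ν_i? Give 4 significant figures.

x = -0.003625 M

Q₀ = 2549 vs Keq = 475 ⇒ Q>K, reverse
Step 1:
                    C           X
  init        0.03929      0.3932
  Δ           0.02735    -0.01824
  eq          0.06664       0.375
  solve Keq expr → x = -0.009118; check Q = 475
Then change container volume by factor 1.5 (V_new/V_old).
Step 2:
                    C           X
  init        0.04443        0.25
  Δ          0.005895    -0.00393
  eq          0.05032       0.246
  solve Keq expr → x = -0.001965; check Q = 475
Then add 0.09117 M of X.
Step 3:
                    C           X
  init        0.05032      0.3372
  Δ           0.01088    -0.00725
  eq           0.0612        0.33
  solve Keq expr → x = -0.003625; check Q = 475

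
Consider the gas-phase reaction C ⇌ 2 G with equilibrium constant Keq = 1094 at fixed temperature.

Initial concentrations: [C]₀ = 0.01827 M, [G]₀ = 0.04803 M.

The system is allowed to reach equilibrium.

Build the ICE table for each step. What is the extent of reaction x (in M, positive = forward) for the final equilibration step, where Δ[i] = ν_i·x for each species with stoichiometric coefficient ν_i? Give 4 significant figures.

x = 0.01826 M

Q₀ = 0.1263 vs Keq = 1094 ⇒ Q<K, forward
Step 1:
                  C         G
  init      0.01827   0.04803
  Δ        -0.01826   0.03653
  eq      6.5355e-06   0.08456
  solve Keq expr → x = 0.01826; check Q = 1094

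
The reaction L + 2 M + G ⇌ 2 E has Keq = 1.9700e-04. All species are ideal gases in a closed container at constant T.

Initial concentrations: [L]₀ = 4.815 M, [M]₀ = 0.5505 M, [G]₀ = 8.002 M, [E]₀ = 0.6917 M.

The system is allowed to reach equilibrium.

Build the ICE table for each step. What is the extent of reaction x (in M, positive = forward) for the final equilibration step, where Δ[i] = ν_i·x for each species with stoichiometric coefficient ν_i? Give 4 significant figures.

Q₀ = 0.04098 vs Keq = 1.9700e-04 ⇒ Q>K, reverse
Step 1:
                    L           M           G           E
  I             4.815      0.5505       8.002      0.6917
  C            0.2938      0.5877      0.2938     -0.5877
  E             5.109       1.138       8.296       0.104
  solve Keq expr → x = -0.2938; check Q = 1.9700e-04

x = -0.2938 M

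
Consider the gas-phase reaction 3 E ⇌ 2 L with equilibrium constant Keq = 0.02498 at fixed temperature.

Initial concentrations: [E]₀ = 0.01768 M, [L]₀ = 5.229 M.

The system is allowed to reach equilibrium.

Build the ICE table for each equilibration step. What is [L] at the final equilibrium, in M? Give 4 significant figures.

[L]_eq = 1.829 M

Q₀ = 4.9476e+06 vs Keq = 0.02498 ⇒ Q>K, reverse
Step 1:
                    E           L
  init        0.01768       5.229
  Δ             5.099        -3.4
  eq            5.117       1.829
  solve Keq expr → x = -1.7; check Q = 0.02498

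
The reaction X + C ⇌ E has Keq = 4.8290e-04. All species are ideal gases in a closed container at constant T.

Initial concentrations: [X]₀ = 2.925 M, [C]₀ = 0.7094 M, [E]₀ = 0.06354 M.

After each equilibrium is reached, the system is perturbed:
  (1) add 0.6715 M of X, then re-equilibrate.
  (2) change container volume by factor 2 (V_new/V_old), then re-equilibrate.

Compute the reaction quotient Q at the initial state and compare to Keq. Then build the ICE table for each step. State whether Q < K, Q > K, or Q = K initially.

Q₀ = 0.03062 vs Keq = 4.8290e-04 ⇒ Q>K, reverse
Step 1:
                  X         C         E
  I           2.925    0.7094   0.06354
  C         0.06243   0.06243  -0.06243
  E           2.987    0.7718  0.001113
  solve Keq expr → x = -0.06243; check Q = 4.8290e-04
Then add 0.6715 M of X.
Step 2:
                  X         C         E
  I           3.659    0.7718  0.001113
  C       -2.4974e-04 -2.4974e-04 2.4974e-04
  E           3.659    0.7716  0.001363
  solve Keq expr → x = 2.4974e-04; check Q = 4.8290e-04
Then change container volume by factor 2 (V_new/V_old).
Step 3:
                  X         C         E
  I           1.829    0.3858 6.8160e-04
  C       3.4044e-04 3.4044e-04 -3.4044e-04
  E            1.83    0.3861 3.4116e-04
  solve Keq expr → x = -3.4044e-04; check Q = 4.8290e-04

Q₀ = 0.03062; Q > K (proceeds reverse)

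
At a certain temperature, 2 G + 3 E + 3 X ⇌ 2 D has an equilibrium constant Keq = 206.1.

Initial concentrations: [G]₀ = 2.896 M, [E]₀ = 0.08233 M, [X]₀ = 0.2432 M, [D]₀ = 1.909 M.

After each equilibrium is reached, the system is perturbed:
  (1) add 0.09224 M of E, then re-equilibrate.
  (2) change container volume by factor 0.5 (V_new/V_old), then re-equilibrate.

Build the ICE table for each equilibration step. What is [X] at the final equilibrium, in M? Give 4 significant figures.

Q₀ = 5.4131e+04 vs Keq = 206.1 ⇒ Q>K, reverse
Step 1:
                    G           E           X           D
  I             2.896     0.08233      0.2432       1.909
  C            0.1276      0.1914      0.1914     -0.1276
  E             3.024      0.2737      0.4346       1.781
  solve Keq expr → x = -0.06381; check Q = 206.1
Then add 0.09224 M of E.
Step 2:
                    G           E           X           D
  I             3.024       0.366      0.4346       1.781
  C           -0.0335    -0.05025    -0.05025      0.0335
  E              2.99      0.3157      0.3844       1.815
  solve Keq expr → x = 0.01675; check Q = 206.1
Then change container volume by factor 0.5 (V_new/V_old).
Step 3:
                    G           E           X           D
  I              5.98      0.6315      0.7687        3.63
  C           -0.2225     -0.3338     -0.3338      0.2225
  E             5.758      0.2977       0.435       3.852
  solve Keq expr → x = 0.1113; check Q = 206.1

[X]_eq = 0.435 M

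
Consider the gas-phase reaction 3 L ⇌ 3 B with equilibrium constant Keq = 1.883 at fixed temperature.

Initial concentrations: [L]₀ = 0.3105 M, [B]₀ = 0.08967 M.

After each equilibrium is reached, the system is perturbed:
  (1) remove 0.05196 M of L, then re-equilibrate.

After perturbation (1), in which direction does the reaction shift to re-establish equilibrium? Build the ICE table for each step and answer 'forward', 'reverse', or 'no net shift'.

Direction: reverse

Q₀ = 0.02409 vs Keq = 1.883 ⇒ Q<K, forward
Step 1:
                  L         B
  I          0.3105   0.08967
  C         -0.1314    0.1314
  E          0.1791    0.2211
  solve Keq expr → x = 0.04381; check Q = 1.883
Then remove 0.05196 M of L.
Step 2:
                  L         B
  I          0.1271    0.2211
  C         0.02871  -0.02871
  E          0.1558    0.1924
  solve Keq expr → x = -0.00957; check Q = 1.883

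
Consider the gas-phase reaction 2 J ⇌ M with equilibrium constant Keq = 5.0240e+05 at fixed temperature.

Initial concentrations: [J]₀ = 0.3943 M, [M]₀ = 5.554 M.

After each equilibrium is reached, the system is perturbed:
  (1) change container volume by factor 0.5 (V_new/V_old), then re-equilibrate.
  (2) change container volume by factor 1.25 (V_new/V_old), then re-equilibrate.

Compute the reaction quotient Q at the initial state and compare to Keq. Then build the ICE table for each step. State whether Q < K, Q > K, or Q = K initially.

Q₀ = 35.72; Q < K (proceeds forward)

Q₀ = 35.72 vs Keq = 5.0240e+05 ⇒ Q<K, forward
Step 1:
                  J         M
  I          0.3943     5.554
  C         -0.3909    0.1955
  E        0.003383     5.749
  solve Keq expr → x = 0.1955; check Q = 5.0240e+05
Then change container volume by factor 0.5 (V_new/V_old).
Step 2:
                  J         M
  I        0.006766      11.5
  C       -0.001981 9.9072e-04
  E        0.004784      11.5
  solve Keq expr → x = 9.9072e-04; check Q = 5.0240e+05
Then change container volume by factor 1.25 (V_new/V_old).
Step 3:
                  J         M
  I        0.003827       9.2
  C       4.5172e-04 -2.2586e-04
  E        0.004279       9.2
  solve Keq expr → x = -2.2586e-04; check Q = 5.0240e+05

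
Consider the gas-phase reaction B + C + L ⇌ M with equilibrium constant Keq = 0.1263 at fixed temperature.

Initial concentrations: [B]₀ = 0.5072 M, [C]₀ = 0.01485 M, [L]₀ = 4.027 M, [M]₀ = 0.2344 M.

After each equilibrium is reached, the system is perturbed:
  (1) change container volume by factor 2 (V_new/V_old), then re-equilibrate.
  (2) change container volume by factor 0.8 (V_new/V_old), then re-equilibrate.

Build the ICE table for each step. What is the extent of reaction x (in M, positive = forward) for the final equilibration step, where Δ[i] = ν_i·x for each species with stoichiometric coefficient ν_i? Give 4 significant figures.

x = 0.006398 M

Q₀ = 7.728 vs Keq = 0.1263 ⇒ Q>K, reverse
Step 1:
                    B           C           L           M
  init         0.5072     0.01485       4.027      0.2344
  Δ            0.1687      0.1687      0.1687     -0.1687
  eq           0.6759      0.1835       4.196     0.06573
  solve Keq expr → x = -0.1687; check Q = 0.1263
Then change container volume by factor 2 (V_new/V_old).
Step 2:
                    B           C           L           M
  init         0.3379     0.09176       2.098     0.03286
  Δ           0.02191     0.02191     0.02191    -0.02191
  eq           0.3598      0.1137        2.12     0.01095
  solve Keq expr → x = -0.02191; check Q = 0.1263
Then change container volume by factor 0.8 (V_new/V_old).
Step 3:
                    B           C           L           M
  init         0.4498      0.1421        2.65     0.01369
  Δ         -0.006398   -0.006398   -0.006398    0.006398
  eq           0.4434      0.1357       2.643     0.02009
  solve Keq expr → x = 0.006398; check Q = 0.1263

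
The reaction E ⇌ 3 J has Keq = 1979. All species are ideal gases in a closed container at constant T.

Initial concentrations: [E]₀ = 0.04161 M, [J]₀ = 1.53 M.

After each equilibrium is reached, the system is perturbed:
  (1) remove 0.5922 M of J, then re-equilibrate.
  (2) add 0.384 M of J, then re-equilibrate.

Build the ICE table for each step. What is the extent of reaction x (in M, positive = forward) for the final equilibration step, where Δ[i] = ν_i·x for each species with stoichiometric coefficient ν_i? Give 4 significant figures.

x = -9.1217e-04 M

Q₀ = 86.07 vs Keq = 1979 ⇒ Q<K, forward
Step 1:
                   E          J
  init       0.04161       1.53
  Δ         -0.03935      0.118
  eq        0.002262      1.648
  solve Keq expr → x = 0.03935; check Q = 1979
Then remove 0.5922 M of J.
Step 2:
                   E          J
  init      0.002262      1.056
  Δ        -0.001659   0.004976
  eq      6.0323e-04      1.061
  solve Keq expr → x = 0.001659; check Q = 1979
Then add 0.384 M of J.
Step 3:
                   E          J
  init    6.0323e-04      1.445
  Δ       9.1217e-04  -0.002737
  eq        0.001515      1.442
  solve Keq expr → x = -9.1217e-04; check Q = 1979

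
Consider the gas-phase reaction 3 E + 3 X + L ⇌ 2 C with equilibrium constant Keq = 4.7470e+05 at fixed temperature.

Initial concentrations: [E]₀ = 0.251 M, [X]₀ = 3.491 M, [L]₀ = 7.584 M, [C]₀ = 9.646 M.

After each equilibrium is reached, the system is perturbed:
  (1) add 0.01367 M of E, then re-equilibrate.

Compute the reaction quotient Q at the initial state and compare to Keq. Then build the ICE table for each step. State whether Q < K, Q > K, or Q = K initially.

Q₀ = 18.24 vs Keq = 4.7470e+05 ⇒ Q<K, forward
Step 1:
                  E         X         L         C
  init        0.251     3.491     7.584     9.646
  Δ         -0.2418   -0.2418  -0.08059    0.1612
  eq       0.009233     3.249     7.503     9.807
  solve Keq expr → x = 0.08059; check Q = 4.7470e+05
Then add 0.01367 M of E.
Step 2:
                  E         X         L         C
  init       0.0229     3.249     7.503     9.807
  Δ        -0.01362  -0.01362 -0.004541  0.009082
  eq        0.00928     3.236     7.499     9.816
  solve Keq expr → x = 0.004541; check Q = 4.7470e+05

Q₀ = 18.24; Q < K (proceeds forward)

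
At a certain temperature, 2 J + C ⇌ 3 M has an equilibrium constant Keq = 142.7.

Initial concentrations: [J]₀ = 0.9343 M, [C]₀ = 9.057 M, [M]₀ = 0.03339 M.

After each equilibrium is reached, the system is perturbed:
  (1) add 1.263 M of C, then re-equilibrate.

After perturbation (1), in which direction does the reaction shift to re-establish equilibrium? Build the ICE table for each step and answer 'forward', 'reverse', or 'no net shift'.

Q₀ = 4.7086e-06 vs Keq = 142.7 ⇒ Q<K, forward
Step 1:
                   J          C          M
  I           0.9343      9.057    0.03339
  C          -0.8887    -0.4444      1.333
  E          0.04556      8.613      1.366
  solve Keq expr → x = 0.4444; check Q = 142.7
Then add 1.263 M of C.
Step 2:
                   J          C          M
  I          0.04556      9.876      1.366
  C        -0.002813  -0.001407    0.00422
  E          0.04275      9.874      1.371
  solve Keq expr → x = 0.001407; check Q = 142.7

Direction: forward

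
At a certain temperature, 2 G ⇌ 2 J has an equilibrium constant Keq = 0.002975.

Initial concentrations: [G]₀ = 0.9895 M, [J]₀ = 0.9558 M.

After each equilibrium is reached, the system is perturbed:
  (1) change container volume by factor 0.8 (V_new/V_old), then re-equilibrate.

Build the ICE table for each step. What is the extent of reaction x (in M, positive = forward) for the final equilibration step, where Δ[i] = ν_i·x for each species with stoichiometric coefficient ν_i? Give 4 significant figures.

Q₀ = 0.933 vs Keq = 0.002975 ⇒ Q>K, reverse
Step 1:
                   G          J
  Initial     0.9895     0.9558
  Change      0.8552    -0.8552
  Equil        1.845     0.1006
  solve Keq expr → x = -0.4276; check Q = 0.002975
Then change container volume by factor 0.8 (V_new/V_old).
Step 2:
                   G          J
  Initial      2.306     0.1258
  Change           0          0
  Equil        2.306     0.1258
  solve Keq expr → x = 0; check Q = 0.002975

x = 0 M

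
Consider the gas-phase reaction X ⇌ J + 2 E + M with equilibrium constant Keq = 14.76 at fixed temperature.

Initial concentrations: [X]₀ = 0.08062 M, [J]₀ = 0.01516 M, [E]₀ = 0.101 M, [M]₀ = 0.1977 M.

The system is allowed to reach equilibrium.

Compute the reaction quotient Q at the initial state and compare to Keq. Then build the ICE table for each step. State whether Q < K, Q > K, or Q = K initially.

Q₀ = 3.7923e-04 vs Keq = 14.76 ⇒ Q<K, forward
Step 1:
                   X          J          E          M
  Initial    0.08062    0.01516      0.101     0.1977
  Change     -0.0805     0.0805      0.161     0.0805
  Equil   1.2375e-04    0.09566      0.262     0.2782
  solve Keq expr → x = 0.0805; check Q = 14.76

Q₀ = 3.7923e-04; Q < K (proceeds forward)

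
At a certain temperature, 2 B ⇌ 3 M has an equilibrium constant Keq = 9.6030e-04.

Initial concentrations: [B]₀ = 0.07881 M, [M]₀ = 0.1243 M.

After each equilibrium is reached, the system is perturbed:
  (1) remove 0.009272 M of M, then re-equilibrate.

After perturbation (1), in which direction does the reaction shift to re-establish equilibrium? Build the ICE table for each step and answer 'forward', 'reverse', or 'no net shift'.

Q₀ = 0.3092 vs Keq = 9.6030e-04 ⇒ Q>K, reverse
Step 1:
                   B          M
  init       0.07881     0.1243
  Δ          0.06483   -0.09724
  eq          0.1436    0.02706
  solve Keq expr → x = -0.03241; check Q = 9.6030e-04
Then remove 0.009272 M of M.
Step 2:
                   B          M
  init        0.1436    0.01779
  Δ        -0.005701   0.008551
  eq          0.1379    0.02634
  solve Keq expr → x = 0.00285; check Q = 9.6030e-04

Direction: forward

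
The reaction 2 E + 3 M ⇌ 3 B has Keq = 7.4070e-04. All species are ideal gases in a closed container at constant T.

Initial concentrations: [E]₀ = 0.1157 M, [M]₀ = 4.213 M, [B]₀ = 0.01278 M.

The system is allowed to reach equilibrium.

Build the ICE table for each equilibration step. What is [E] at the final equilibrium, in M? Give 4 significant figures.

[E]_eq = 0.07832 M

Q₀ = 2.0852e-06 vs Keq = 7.4070e-04 ⇒ Q<K, forward
Step 1:
                   E          M          B
  Initial     0.1157      4.213    0.01278
  Change    -0.03738   -0.05607    0.05607
  Equil      0.07832      4.157    0.06885
  solve Keq expr → x = 0.01869; check Q = 7.4070e-04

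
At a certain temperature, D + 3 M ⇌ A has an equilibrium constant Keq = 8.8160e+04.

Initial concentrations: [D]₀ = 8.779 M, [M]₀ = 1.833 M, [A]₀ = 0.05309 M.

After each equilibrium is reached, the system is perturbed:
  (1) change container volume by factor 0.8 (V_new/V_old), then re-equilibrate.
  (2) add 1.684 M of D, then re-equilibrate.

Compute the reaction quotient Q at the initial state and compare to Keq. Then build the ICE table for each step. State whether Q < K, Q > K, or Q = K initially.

Q₀ = 9.8193e-04; Q < K (proceeds forward)

Q₀ = 9.8193e-04 vs Keq = 8.8160e+04 ⇒ Q<K, forward
Step 1:
                    D           M           A
  Initial       8.779       1.833     0.05309
  Change      -0.6078      -1.823      0.6078
  Equil         8.171    0.009717      0.6609
  solve Keq expr → x = 0.6078; check Q = 8.8160e+04
Then change container volume by factor 0.8 (V_new/V_old).
Step 2:
                    D           M           A
  Initial       10.21     0.01215      0.8261
  Change  -8.0858e-04   -0.002426  8.0858e-04
  Equil         10.21     0.00972      0.8269
  solve Keq expr → x = 8.0858e-04; check Q = 8.8160e+04
Then add 1.684 M of D.
Step 3:
                    D           M           A
  Initial        11.9     0.00972      0.8269
  Change  -1.6050e-04 -4.8149e-04  1.6050e-04
  Equil          11.9    0.009239       0.827
  solve Keq expr → x = 1.6050e-04; check Q = 8.8160e+04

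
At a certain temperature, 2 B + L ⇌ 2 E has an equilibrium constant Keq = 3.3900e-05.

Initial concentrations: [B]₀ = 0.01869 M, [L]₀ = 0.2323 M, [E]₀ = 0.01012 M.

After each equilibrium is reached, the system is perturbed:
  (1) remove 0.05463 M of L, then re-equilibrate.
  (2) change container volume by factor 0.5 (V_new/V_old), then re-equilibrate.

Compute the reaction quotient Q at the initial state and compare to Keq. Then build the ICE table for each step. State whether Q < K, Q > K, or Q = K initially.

Q₀ = 1.262; Q > K (proceeds reverse)

Q₀ = 1.262 vs Keq = 3.3900e-05 ⇒ Q>K, reverse
Step 1:
                    B           L           E
  Initial     0.01869      0.2323     0.01012
  Change      0.01004    0.005019    -0.01004
  Equil       0.02873      0.2373  8.1485e-05
  solve Keq expr → x = -0.005019; check Q = 3.3900e-05
Then remove 0.05463 M of L.
Step 2:
                    B           L           E
  Initial     0.02873      0.1827  8.1485e-05
  Change   9.9656e-06  4.9828e-06 -9.9656e-06
  Equil       0.02874      0.1827  7.1520e-05
  solve Keq expr → x = -4.9828e-06; check Q = 3.3900e-05
Then change container volume by factor 0.5 (V_new/V_old).
Step 3:
                    B           L           E
  Initial     0.05748      0.3654  1.4304e-04
  Change  -5.9033e-05 -2.9516e-05  5.9033e-05
  Equil       0.05742      0.3654  2.0207e-04
  solve Keq expr → x = 2.9516e-05; check Q = 3.3900e-05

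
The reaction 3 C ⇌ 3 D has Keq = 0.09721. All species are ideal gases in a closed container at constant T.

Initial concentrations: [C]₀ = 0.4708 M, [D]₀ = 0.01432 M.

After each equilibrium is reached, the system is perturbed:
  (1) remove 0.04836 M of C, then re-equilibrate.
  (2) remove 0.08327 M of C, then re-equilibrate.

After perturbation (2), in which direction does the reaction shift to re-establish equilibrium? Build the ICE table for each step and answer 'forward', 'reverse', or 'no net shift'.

Q₀ = 2.8140e-05 vs Keq = 0.09721 ⇒ Q<K, forward
Step 1:
                  C         D
  I          0.4708   0.01432
  C         -0.1385    0.1385
  E          0.3323    0.1528
  solve Keq expr → x = 0.04616; check Q = 0.09721
Then remove 0.04836 M of C.
Step 2:
                  C         D
  I           0.284    0.1528
  C         0.01523  -0.01523
  E          0.2992    0.1376
  solve Keq expr → x = -0.005077; check Q = 0.09721
Then remove 0.08327 M of C.
Step 3:
                  C         D
  I          0.2159    0.1376
  C         0.02623  -0.02623
  E          0.2421    0.1113
  solve Keq expr → x = -0.008743; check Q = 0.09721

Direction: reverse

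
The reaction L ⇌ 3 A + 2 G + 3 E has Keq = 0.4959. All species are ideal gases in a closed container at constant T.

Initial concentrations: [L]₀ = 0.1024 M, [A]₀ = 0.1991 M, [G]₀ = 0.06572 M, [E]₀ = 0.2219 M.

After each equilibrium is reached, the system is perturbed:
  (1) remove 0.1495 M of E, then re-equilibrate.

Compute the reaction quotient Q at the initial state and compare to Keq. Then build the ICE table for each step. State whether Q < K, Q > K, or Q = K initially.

Q₀ = 3.6373e-06; Q < K (proceeds forward)

Q₀ = 3.6373e-06 vs Keq = 0.4959 ⇒ Q<K, forward
Step 1:
                   L          A          G          E
  Initial     0.1024     0.1991    0.06572     0.2219
  Change     -0.0999     0.2997     0.1998     0.2997
  Equil     0.002503     0.4988     0.2655     0.5216
  solve Keq expr → x = 0.0999; check Q = 0.4959
Then remove 0.1495 M of E.
Step 2:
                   L          A          G          E
  Initial   0.002503     0.4988     0.2655     0.3721
  Change   -0.001513   0.004538   0.003025   0.004538
  Equil   9.9063e-04     0.5033     0.2685     0.3766
  solve Keq expr → x = 0.001513; check Q = 0.4959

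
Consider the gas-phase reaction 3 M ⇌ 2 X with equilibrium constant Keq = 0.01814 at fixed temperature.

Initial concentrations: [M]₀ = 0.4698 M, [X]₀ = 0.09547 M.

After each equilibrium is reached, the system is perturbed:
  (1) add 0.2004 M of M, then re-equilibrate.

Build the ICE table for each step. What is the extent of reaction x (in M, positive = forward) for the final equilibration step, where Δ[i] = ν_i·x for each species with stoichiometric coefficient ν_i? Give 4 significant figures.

x = 0.01282 M

Q₀ = 0.0879 vs Keq = 0.01814 ⇒ Q>K, reverse
Step 1:
                   M          X
  Initial     0.4698    0.09547
  Change     0.06434   -0.04289
  Equil       0.5341    0.05258
  solve Keq expr → x = -0.02145; check Q = 0.01814
Then add 0.2004 M of M.
Step 2:
                   M          X
  Initial     0.7345    0.05258
  Change    -0.03846    0.02564
  Equil       0.6961    0.07822
  solve Keq expr → x = 0.01282; check Q = 0.01814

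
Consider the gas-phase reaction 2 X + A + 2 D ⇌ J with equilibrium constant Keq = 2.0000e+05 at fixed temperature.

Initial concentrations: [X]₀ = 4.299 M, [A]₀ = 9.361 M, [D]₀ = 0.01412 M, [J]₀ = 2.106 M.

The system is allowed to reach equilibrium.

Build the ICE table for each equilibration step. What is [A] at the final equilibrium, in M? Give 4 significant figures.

[A]_eq = 9.354 M

Q₀ = 61.06 vs Keq = 2.0000e+05 ⇒ Q<K, forward
Step 1:
                   X          A          D          J
  Initial      4.299      9.361    0.01412      2.106
  Change    -0.01387  -0.006936   -0.01387   0.006936
  Equil        4.285      9.354 2.4801e-04      2.113
  solve Keq expr → x = 0.006936; check Q = 2.0000e+05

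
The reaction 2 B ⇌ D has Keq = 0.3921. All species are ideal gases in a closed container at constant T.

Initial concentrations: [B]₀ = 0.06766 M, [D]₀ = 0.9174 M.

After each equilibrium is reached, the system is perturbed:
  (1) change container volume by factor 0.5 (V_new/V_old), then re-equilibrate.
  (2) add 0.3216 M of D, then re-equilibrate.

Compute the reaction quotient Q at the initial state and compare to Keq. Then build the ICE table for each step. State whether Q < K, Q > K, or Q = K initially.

Q₀ = 200.4 vs Keq = 0.3921 ⇒ Q>K, reverse
Step 1:
                    B           D
  Initial     0.06766      0.9174
  Change       0.9778     -0.4889
  Equil         1.045      0.4285
  solve Keq expr → x = -0.4889; check Q = 0.3921
Then change container volume by factor 0.5 (V_new/V_old).
Step 2:
                    B           D
  Initial       2.091       0.857
  Change      -0.4353      0.2176
  Equil         1.656       1.075
  solve Keq expr → x = 0.2176; check Q = 0.3921
Then add 0.3216 M of D.
Step 3:
                    B           D
  Initial       1.656       1.396
  Change       0.1724    -0.08618
  Equil         1.828        1.31
  solve Keq expr → x = -0.08618; check Q = 0.3921

Q₀ = 200.4; Q > K (proceeds reverse)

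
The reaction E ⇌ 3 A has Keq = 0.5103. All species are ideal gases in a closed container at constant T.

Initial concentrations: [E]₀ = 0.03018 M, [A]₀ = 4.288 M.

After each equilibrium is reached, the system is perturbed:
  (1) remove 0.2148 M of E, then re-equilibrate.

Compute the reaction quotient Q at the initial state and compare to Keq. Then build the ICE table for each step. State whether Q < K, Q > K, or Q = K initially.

Q₀ = 2612 vs Keq = 0.5103 ⇒ Q>K, reverse
Step 1:
                   E          A
  Initial    0.03018      4.288
  Change       1.148     -3.444
  Equil        1.178      0.844
  solve Keq expr → x = -1.148; check Q = 0.5103
Then remove 0.2148 M of E.
Step 2:
                   E          A
  Initial     0.9634      0.844
  Change     0.01674   -0.05022
  Equil       0.9801     0.7938
  solve Keq expr → x = -0.01674; check Q = 0.5103

Q₀ = 2612; Q > K (proceeds reverse)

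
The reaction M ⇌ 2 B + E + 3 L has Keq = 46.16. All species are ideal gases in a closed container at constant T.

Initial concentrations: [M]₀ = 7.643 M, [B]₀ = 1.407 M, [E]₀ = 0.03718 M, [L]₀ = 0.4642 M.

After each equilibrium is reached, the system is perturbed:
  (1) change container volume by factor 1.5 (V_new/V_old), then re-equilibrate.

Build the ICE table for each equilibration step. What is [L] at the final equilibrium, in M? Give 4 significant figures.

Q₀ = 9.6327e-04 vs Keq = 46.16 ⇒ Q<K, forward
Step 1:
                   M          B          E          L
  I            7.643      1.407    0.03718     0.4642
  C          -0.9036      1.807     0.9036      2.711
  E            6.739      3.214     0.9408      3.175
  solve Keq expr → x = 0.9036; check Q = 46.16
Then change container volume by factor 1.5 (V_new/V_old).
Step 2:
                   M          B          E          L
  I            4.493      2.143     0.6272      2.117
  C          -0.3019     0.6037     0.3019     0.9056
  E            4.191      2.747      0.929      3.022
  solve Keq expr → x = 0.3019; check Q = 46.16

[L]_eq = 3.022 M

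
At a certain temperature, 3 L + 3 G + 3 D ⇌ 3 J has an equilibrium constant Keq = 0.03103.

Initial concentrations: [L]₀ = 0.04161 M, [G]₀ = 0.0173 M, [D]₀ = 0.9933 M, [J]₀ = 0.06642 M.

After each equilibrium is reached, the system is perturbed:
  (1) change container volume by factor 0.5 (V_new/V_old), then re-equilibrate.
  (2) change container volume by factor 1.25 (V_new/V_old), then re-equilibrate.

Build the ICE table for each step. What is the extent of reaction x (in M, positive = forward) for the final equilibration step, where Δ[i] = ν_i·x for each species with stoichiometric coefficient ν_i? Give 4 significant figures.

x = -0.0016 M

Q₀ = 8.0154e+05 vs Keq = 0.03103 ⇒ Q>K, reverse
Step 1:
                  L         G         D         J
  init      0.04161    0.0173    0.9933   0.06642
  Δ         0.06359   0.06359   0.06359  -0.06359
  eq         0.1052   0.08089     1.057  0.002826
  solve Keq expr → x = -0.0212; check Q = 0.03103
Then change container volume by factor 0.5 (V_new/V_old).
Step 2:
                  L         G         D         J
  init       0.2104    0.1618     2.114  0.005653
  Δ         -0.0136   -0.0136   -0.0136    0.0136
  eq         0.1968    0.1482       2.1   0.01925
  solve Keq expr → x = 0.004532; check Q = 0.03103
Then change container volume by factor 1.25 (V_new/V_old).
Step 3:
                  L         G         D         J
  init       0.1574    0.1186      1.68    0.0154
  Δ        0.004801  0.004801  0.004801 -0.004801
  eq         0.1623    0.1234     1.685    0.0106
  solve Keq expr → x = -0.0016; check Q = 0.03103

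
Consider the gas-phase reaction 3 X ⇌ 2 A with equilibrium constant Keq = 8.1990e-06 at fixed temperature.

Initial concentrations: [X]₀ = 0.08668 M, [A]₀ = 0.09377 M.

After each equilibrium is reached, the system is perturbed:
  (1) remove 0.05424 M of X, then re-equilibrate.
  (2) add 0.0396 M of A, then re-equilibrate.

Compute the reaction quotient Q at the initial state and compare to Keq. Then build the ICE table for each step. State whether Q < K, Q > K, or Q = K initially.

Q₀ = 13.5 vs Keq = 8.1990e-06 ⇒ Q>K, reverse
Step 1:
                  X         A
  Initial   0.08668   0.09377
  Change     0.1402  -0.09346
  Equil      0.2269 3.0942e-04
  solve Keq expr → x = -0.04673; check Q = 8.1990e-06
Then remove 0.05424 M of X.
Step 2:
                  X         A
  Initial    0.1726 3.0942e-04
  Change  1.5564e-04 -1.0376e-04
  Equil      0.1728 2.0566e-04
  solve Keq expr → x = -5.1881e-05; check Q = 8.1990e-06
Then add 0.0396 M of A.
Step 3:
                  X         A
  Initial    0.1728   0.03981
  Change    0.05923  -0.03949
  Equil       0.232 3.2000e-04
  solve Keq expr → x = -0.01974; check Q = 8.1990e-06

Q₀ = 13.5; Q > K (proceeds reverse)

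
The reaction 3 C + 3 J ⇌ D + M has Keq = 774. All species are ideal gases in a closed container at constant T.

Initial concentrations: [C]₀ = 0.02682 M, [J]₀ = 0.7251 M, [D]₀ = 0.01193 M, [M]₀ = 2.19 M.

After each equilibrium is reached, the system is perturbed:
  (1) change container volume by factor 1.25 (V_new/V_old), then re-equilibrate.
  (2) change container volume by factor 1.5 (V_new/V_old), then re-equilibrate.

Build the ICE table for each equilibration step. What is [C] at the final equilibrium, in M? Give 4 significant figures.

[C]_eq = 0.02991 M

Q₀ = 3552 vs Keq = 774 ⇒ Q>K, reverse
Step 1:
                    C           J           D           M
  init        0.02682      0.7251     0.01193        2.19
  Δ           0.01164     0.01164   -0.003878   -0.003878
  eq          0.03846      0.7367    0.008052       2.186
  solve Keq expr → x = -0.003878; check Q = 774
Then change container volume by factor 1.25 (V_new/V_old).
Step 2:
                    C           J           D           M
  init        0.03076      0.5894    0.006441       1.749
  Δ           0.00572     0.00572   -0.001907   -0.001907
  eq          0.03648      0.5951    0.004535       1.747
  solve Keq expr → x = -0.001907; check Q = 774
Then change container volume by factor 1.5 (V_new/V_old).
Step 3:
                    C           J           D           M
  init        0.02432      0.3967    0.003023       1.165
  Δ          0.005589    0.005589   -0.001863   -0.001863
  eq          0.02991      0.4023     0.00116       1.163
  solve Keq expr → x = -0.001863; check Q = 774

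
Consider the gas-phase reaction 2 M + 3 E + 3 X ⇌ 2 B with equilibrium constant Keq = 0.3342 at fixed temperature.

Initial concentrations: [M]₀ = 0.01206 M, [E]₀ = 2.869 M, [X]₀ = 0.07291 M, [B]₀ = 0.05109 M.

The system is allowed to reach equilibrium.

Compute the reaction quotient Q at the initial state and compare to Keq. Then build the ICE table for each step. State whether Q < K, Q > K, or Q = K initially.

Q₀ = 1961 vs Keq = 0.3342 ⇒ Q>K, reverse
Step 1:
                    M           E           X           B
  init        0.01206       2.869     0.07291     0.05109
  Δ           0.04296     0.06443     0.06443    -0.04296
  eq          0.05502       2.933      0.1373    0.008134
  solve Keq expr → x = -0.02148; check Q = 0.3342

Q₀ = 1961; Q > K (proceeds reverse)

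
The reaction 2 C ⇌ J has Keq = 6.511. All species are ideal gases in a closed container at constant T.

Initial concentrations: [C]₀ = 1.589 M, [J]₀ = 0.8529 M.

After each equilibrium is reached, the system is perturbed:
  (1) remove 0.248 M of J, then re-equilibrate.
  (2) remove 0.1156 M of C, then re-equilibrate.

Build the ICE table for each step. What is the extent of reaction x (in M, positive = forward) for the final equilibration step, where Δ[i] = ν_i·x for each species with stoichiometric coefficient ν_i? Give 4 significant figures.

x = -0.05298 M

Q₀ = 0.3378 vs Keq = 6.511 ⇒ Q<K, forward
Step 1:
                  C         J
  I           1.589    0.8529
  C          -1.123    0.5615
  E          0.4661     1.414
  solve Keq expr → x = 0.5615; check Q = 6.511
Then remove 0.248 M of J.
Step 2:
                  C         J
  I          0.4661     1.166
  C        -0.03928   0.01964
  E          0.4268     1.186
  solve Keq expr → x = 0.01964; check Q = 6.511
Then remove 0.1156 M of C.
Step 3:
                  C         J
  I          0.3112     1.186
  C           0.106  -0.05298
  E          0.4172     1.133
  solve Keq expr → x = -0.05298; check Q = 6.511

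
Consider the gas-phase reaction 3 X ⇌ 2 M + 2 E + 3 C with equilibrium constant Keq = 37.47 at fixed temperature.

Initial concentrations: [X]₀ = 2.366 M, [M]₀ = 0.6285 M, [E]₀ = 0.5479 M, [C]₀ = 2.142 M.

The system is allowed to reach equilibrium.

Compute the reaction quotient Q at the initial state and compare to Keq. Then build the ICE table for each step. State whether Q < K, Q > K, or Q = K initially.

Q₀ = 0.08799; Q < K (proceeds forward)

Q₀ = 0.08799 vs Keq = 37.47 ⇒ Q<K, forward
Step 1:
                  X         M         E         C
  I           2.366    0.6285    0.5479     2.142
  C          -1.041    0.6942    0.6942     1.041
  E           1.325     1.323     1.242     3.183
  solve Keq expr → x = 0.3471; check Q = 37.47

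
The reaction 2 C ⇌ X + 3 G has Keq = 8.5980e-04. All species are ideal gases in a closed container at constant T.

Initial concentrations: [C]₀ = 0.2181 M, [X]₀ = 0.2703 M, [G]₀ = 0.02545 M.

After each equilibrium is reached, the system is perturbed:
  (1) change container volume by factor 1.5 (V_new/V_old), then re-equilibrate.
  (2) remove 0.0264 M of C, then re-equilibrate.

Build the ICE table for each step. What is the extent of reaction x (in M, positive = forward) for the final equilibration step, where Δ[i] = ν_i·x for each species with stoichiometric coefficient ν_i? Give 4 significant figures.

x = -0.001697 M

Q₀ = 9.3669e-05 vs Keq = 8.5980e-04 ⇒ Q<K, forward
Step 1:
                    C           X           G
  I            0.2181      0.2703     0.02545
  C          -0.01642    0.008209     0.02463
  E            0.2017      0.2785     0.05008
  solve Keq expr → x = 0.008209; check Q = 8.5980e-04
Then change container volume by factor 1.5 (V_new/V_old).
Step 2:
                    C           X           G
  I            0.1345      0.1857     0.03338
  C           -0.0059     0.00295     0.00885
  E            0.1286      0.1886     0.04223
  solve Keq expr → x = 0.00295; check Q = 8.5980e-04
Then remove 0.0264 M of C.
Step 3:
                    C           X           G
  I            0.1022      0.1886     0.04223
  C          0.003394   -0.001697   -0.005091
  E            0.1055      0.1869     0.03714
  solve Keq expr → x = -0.001697; check Q = 8.5980e-04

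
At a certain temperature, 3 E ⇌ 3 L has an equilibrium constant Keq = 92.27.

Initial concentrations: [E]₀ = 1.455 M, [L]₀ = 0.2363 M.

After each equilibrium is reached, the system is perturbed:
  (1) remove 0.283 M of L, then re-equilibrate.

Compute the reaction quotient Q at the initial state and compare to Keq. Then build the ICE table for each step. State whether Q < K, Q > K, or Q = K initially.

Q₀ = 0.004284; Q < K (proceeds forward)

Q₀ = 0.004284 vs Keq = 92.27 ⇒ Q<K, forward
Step 1:
                   E          L
  Initial      1.455     0.2363
  Change      -1.149      1.149
  Equil       0.3065      1.385
  solve Keq expr → x = 0.3828; check Q = 92.27
Then remove 0.283 M of L.
Step 2:
                   E          L
  Initial     0.3065      1.102
  Change    -0.05128    0.05128
  Equil       0.2552      1.153
  solve Keq expr → x = 0.01709; check Q = 92.27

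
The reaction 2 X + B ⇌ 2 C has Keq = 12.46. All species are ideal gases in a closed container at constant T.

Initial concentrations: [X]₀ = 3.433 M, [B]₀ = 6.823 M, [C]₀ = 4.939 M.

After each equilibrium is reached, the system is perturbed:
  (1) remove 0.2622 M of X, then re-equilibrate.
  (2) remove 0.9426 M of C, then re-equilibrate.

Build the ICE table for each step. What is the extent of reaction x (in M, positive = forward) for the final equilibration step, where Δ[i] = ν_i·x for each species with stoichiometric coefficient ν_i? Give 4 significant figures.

Q₀ = 0.3034 vs Keq = 12.46 ⇒ Q<K, forward
Step 1:
                    X           B           C
  Initial       3.433       6.823       4.939
  Change       -2.535      -1.267       2.535
  Equil        0.8983       5.556       7.474
  solve Keq expr → x = 1.267; check Q = 12.46
Then remove 0.2622 M of X.
Step 2:
                    X           B           C
  Initial      0.6361       5.556       7.474
  Change       0.2263      0.1131     -0.2263
  Equil        0.8623       5.669       7.247
  solve Keq expr → x = -0.1131; check Q = 12.46
Then remove 0.9426 M of C.
Step 3:
                    X           B           C
  Initial      0.8623       5.669       6.305
  Change     -0.09729    -0.04865     0.09729
  Equil        0.7651        5.62       6.402
  solve Keq expr → x = 0.04865; check Q = 12.46

x = 0.04865 M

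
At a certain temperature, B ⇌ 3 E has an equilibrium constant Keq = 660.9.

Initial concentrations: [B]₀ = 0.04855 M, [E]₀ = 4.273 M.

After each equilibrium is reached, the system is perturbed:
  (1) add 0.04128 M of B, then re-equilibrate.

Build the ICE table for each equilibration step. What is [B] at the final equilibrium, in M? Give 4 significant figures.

Q₀ = 1607 vs Keq = 660.9 ⇒ Q>K, reverse
Step 1:
                  B         E
  init      0.04855     4.273
  Δ         0.05609   -0.1683
  eq         0.1046     4.105
  solve Keq expr → x = -0.05609; check Q = 660.9
Then add 0.04128 M of B.
Step 2:
                  B         E
  init       0.1459     4.105
  Δ        -0.03342    0.1003
  eq         0.1125     4.205
  solve Keq expr → x = 0.03342; check Q = 660.9

[B]_eq = 0.1125 M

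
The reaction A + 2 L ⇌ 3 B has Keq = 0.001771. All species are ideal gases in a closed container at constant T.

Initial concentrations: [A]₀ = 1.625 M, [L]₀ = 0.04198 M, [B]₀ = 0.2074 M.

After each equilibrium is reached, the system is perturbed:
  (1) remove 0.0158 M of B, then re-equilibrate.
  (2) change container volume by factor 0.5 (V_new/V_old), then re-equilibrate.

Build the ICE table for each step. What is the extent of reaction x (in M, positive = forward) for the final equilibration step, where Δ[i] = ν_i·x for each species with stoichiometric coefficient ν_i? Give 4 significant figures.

x = 0 M

Q₀ = 3.115 vs Keq = 0.001771 ⇒ Q>K, reverse
Step 1:
                    A           L           B
  init          1.625     0.04198      0.2074
  Δ           0.05543      0.1109     -0.1663
  eq             1.68      0.1528     0.04112
  solve Keq expr → x = -0.05543; check Q = 0.001771
Then remove 0.0158 M of B.
Step 2:
                    A           L           B
  init           1.68      0.1528     0.02532
  Δ         -0.004688   -0.009376     0.01406
  eq            1.676      0.1435     0.03938
  solve Keq expr → x = 0.004688; check Q = 0.001771
Then change container volume by factor 0.5 (V_new/V_old).
Step 3:
                    A           L           B
  init          3.351      0.2869     0.07876
  Δ                 0           0           0
  eq            3.351      0.2869     0.07876
  solve Keq expr → x = 0; check Q = 0.001771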